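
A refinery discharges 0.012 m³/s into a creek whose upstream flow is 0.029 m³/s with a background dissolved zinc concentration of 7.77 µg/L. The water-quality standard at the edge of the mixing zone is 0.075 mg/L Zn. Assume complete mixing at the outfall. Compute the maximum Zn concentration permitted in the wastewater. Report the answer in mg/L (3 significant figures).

7.77 µg/L = 0.00777 mg/L.
Mass balance: 0.075·0.041 = 0.012·Cₑ + 0.029·0.00777.
Cₑ = (0.003075 − 0.0002253) / 0.012 = 0.2375 mg/L.

0.237 mg/L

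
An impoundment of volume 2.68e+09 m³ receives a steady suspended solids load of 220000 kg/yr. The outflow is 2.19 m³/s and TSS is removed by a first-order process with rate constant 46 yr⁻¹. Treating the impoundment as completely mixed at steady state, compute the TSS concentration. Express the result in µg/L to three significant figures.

1.78 µg/L

Outflow Q = 2.19 m³/s × 3.156e+07 s/yr = 6.911e+07 m³/yr.
Steady-state CSTR mass balance: W = Q·C + k·V·C, so C = W/(Q + kV).
Q + kV = 6.911e+07 + 46·2.68e+09 = 1.233e+11 m³/yr.
C = 220000/1.233e+11 = 1.784e-06 kg/m³ = 0.001784 mg/L = 1.784 µg/L.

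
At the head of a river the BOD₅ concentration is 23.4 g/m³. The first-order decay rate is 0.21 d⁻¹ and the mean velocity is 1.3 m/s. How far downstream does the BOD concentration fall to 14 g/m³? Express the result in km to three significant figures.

From C = C₀·e^(−kt), t = ln(C₀/C)/k = ln(23.4/14)/0.21 = 0.5137/0.21 = 2.446 d.
Distance = v·t = 1.3 m/s × 2.113e+05 s = 2.747e+05 m = 274.7 km.

275 km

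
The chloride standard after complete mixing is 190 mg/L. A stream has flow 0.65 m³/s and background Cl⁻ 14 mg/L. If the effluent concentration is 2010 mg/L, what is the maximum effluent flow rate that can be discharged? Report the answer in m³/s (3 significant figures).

0.0629 m³/s

Mass balance at complete mixing: C_std·(Q_w + Q_r) = Q_w·C_e + Q_r·C_b.
Rearranging, Q_w = Q_r·(C_std − C_b)/(C_e − C_std) = 0.65·(190 − 14) / (2010 − 190) = 0.06286 m³/s.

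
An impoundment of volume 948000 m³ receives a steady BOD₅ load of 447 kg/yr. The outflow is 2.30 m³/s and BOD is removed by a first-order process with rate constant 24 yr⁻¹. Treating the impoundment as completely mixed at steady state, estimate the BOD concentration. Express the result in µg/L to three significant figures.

4.69 µg/L

Outflow Q = 2.30 m³/s × 3.156e+07 s/yr = 7.258e+07 m³/yr.
Steady-state CSTR mass balance: W = Q·C + k·V·C, so C = W/(Q + kV).
Q + kV = 7.258e+07 + 24·948000 = 9.533e+07 m³/yr.
C = 447/9.533e+07 = 4.689e-06 kg/m³ = 0.004689 mg/L = 4.689 µg/L.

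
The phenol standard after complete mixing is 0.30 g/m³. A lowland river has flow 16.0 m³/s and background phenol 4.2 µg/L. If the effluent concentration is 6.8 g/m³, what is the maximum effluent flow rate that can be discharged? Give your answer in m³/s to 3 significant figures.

0.728 m³/s

4.2 µg/L = 0.0042 mg/L.
Mass balance at complete mixing: C_std·(Q_w + Q_r) = Q_w·C_e + Q_r·C_b.
Rearranging, Q_w = Q_r·(C_std − C_b)/(C_e − C_std) = 16.0·(0.3 − 0.0042) / (6.8 − 0.3) = 0.7281 m³/s.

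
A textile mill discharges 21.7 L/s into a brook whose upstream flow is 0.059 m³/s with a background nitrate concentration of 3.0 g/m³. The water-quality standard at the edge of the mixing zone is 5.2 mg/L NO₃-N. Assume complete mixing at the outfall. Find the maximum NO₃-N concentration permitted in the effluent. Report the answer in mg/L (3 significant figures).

21.7 L/s = 0.0217 m³/s.
Mass balance: 5.2·0.0807 = 0.0217·Cₑ + 0.059·3.
Cₑ = (0.4196 − 0.177) / 0.0217 = 11.18 mg/L.

11.2 mg/L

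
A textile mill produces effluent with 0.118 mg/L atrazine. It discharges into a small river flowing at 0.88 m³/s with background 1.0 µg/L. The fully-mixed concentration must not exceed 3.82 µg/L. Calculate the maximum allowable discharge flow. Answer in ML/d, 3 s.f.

1.0 µg/L = 0.001 mg/L.
3.82 µg/L = 0.00382 mg/L.
Mass balance at complete mixing: C_std·(Q_w + Q_r) = Q_w·C_e + Q_r·C_b.
Rearranging, Q_w = Q_r·(C_std − C_b)/(C_e − C_std) = 0.88·(0.00382 − 0.001) / (0.118 − 0.00382) = 0.02173 m³/s.
= 1.878 ML/d.

1.88 ML/d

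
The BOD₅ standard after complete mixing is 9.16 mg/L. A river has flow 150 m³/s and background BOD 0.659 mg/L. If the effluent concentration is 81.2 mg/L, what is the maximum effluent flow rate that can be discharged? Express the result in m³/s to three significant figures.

Mass balance at complete mixing: C_std·(Q_w + Q_r) = Q_w·C_e + Q_r·C_b.
Rearranging, Q_w = Q_r·(C_std − C_b)/(C_e − C_std) = 150·(9.16 − 0.659) / (81.2 − 9.16) = 17.7 m³/s.

17.7 m³/s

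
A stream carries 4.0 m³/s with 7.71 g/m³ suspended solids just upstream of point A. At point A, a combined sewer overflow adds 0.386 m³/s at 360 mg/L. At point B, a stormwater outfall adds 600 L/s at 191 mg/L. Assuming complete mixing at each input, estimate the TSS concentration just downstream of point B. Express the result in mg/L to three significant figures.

57.0 mg/L

After input A: C = (4·7.71 + 0.386·360) / 4.386 = 38.71 mg/L.
600 L/s = 0.6 m³/s.
After input B: C = (4.386·38.71 + 0.6·191) / 4.986 = 57.04 mg/L.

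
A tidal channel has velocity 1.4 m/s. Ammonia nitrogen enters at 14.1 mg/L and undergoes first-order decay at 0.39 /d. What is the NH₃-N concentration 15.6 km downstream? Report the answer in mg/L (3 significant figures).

Travel time t = 15.6 km / 1.4 m/s = 1.56e+04/1.4 = 1.114e+04 s = 0.129 d.
First-order decay: C = 14.1·exp(−0.39·0.129) = 14.1·0.9509 = 13.41 mg/L.

13.4 mg/L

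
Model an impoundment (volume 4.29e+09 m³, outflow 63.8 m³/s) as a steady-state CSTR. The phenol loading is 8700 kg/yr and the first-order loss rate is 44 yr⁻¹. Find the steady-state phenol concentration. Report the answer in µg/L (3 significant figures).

Outflow Q = 63.8 m³/s × 3.156e+07 s/yr = 2.013e+09 m³/yr.
Steady-state CSTR mass balance: W = Q·C + k·V·C, so C = W/(Q + kV).
Q + kV = 2.013e+09 + 44·4.29e+09 = 1.908e+11 m³/yr.
C = 8700/1.908e+11 = 4.56e-08 kg/m³ = 4.56e-05 mg/L = 0.0456 µg/L.

0.0456 µg/L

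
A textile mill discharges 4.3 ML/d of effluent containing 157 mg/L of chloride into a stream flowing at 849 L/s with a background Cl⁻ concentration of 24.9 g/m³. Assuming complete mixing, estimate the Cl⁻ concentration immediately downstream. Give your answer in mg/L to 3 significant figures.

4.3 ML/d = 0.04977 m³/s.
849 L/s = 0.849 m³/s.
Conservation of mass across the mixing zone: C = (0.04977·157 + 0.849·24.9) / (0.04977 + 0.849) = 28.95/0.8988 = 32.21 mg/L.

32.2 mg/L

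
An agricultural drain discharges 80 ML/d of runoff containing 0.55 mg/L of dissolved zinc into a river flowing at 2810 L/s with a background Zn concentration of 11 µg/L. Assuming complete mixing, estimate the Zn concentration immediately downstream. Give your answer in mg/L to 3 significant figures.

0.145 mg/L

80 ML/d = 0.9259 m³/s.
2810 L/s = 2.81 m³/s.
11 µg/L = 0.011 mg/L.
By mass balance at complete mixing, C = (0.9259·0.55 + 2.81·0.011) / (0.9259 + 2.81) = 0.5402/3.736 = 0.1446 mg/L.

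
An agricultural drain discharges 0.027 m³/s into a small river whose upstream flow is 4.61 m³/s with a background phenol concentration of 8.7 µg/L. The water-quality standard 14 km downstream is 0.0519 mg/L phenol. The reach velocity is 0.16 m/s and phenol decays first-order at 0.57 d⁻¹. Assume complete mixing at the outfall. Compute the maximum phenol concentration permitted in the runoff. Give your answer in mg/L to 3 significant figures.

14.4 mg/L

8.7 µg/L = 0.0087 mg/L.
Travel time to the compliance point: t = 1.4e+04/0.16 = 8.75e+04 s = 1.013 d; decay factor exp(−0.57·1.013) = 0.5614.
So the concentration just after mixing may be at most 0.0519/0.5614 = 0.09244 mg/L.
Mass balance: 0.09244·4.637 = 0.027·Cₑ + 4.61·0.0087.
Cₑ = (0.4287 − 0.04011) / 0.027 = 14.39 mg/L.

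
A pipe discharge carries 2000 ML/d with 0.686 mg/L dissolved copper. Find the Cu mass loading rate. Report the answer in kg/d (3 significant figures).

1370 kg/d

2000 ML/d = 23.15 m³/s.
Mass flux = Q·C = 23.15 m³/s × 0.686 g/m³ = 15.88 g/s.
= 15.88 g/s × 86.4 = 1372 kg/d.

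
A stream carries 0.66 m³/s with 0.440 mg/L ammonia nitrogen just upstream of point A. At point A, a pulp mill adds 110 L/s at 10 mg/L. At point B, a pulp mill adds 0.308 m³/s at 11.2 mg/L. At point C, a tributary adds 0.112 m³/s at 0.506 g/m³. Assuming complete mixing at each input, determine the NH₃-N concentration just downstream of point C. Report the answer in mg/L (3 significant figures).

110 L/s = 0.11 m³/s.
After input A: C = (0.66·0.44 + 0.11·10) / 0.77 = 1.806 mg/L.
After input B: C = (0.77·1.806 + 0.308·11.2) / 1.078 = 4.49 mg/L.
After input C: C = (1.078·4.49 + 0.112·0.506) / 1.19 = 4.115 mg/L.

4.11 mg/L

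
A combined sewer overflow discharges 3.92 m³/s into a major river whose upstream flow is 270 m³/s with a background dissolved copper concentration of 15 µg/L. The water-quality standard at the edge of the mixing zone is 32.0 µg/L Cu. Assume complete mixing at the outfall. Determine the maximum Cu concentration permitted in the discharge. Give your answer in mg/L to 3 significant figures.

1.20 mg/L

15 µg/L = 0.015 mg/L.
32.0 µg/L = 0.032 mg/L.
Mass balance: 0.032·273.9 = 3.92·Cₑ + 270·0.015.
Cₑ = (8.765 − 4.05) / 3.92 = 1.203 mg/L.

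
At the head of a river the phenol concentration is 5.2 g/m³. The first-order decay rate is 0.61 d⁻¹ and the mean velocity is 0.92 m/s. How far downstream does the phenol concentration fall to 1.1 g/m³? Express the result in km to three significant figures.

202 km

From C = C₀·e^(−kt), t = ln(C₀/C)/k = ln(5.2/1.1)/0.61 = 1.553/0.61 = 2.546 d.
Distance = v·t = 0.92 m/s × 2.2e+05 s = 2.024e+05 m = 202.4 km.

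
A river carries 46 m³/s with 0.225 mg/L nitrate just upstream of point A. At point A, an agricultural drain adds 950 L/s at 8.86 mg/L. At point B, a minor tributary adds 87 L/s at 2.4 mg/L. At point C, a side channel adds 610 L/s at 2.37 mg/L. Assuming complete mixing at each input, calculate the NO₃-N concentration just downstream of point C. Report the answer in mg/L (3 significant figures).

0.429 mg/L

950 L/s = 0.95 m³/s.
After input A: C = (46·0.225 + 0.95·8.86) / 46.95 = 0.3997 mg/L.
87 L/s = 0.087 m³/s.
After input B: C = (46.95·0.3997 + 0.087·2.4) / 47.04 = 0.4034 mg/L.
610 L/s = 0.61 m³/s.
After input C: C = (47.04·0.4034 + 0.61·2.37) / 47.65 = 0.4286 mg/L.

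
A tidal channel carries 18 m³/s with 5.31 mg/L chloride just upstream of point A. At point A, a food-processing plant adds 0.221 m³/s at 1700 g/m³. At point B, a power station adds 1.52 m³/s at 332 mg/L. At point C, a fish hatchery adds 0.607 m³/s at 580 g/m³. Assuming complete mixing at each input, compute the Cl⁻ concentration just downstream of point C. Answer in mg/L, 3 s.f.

65.3 mg/L

After input A: C = (18·5.31 + 0.221·1700) / 18.22 = 25.86 mg/L.
After input B: C = (18.22·25.86 + 1.52·332) / 19.74 = 49.44 mg/L.
After input C: C = (19.74·49.44 + 0.607·580) / 20.35 = 65.26 mg/L.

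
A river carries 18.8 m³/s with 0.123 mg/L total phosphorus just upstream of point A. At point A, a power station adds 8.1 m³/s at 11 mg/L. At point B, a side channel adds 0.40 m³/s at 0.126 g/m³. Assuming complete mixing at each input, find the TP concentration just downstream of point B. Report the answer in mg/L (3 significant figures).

After input A: C = (18.8·0.123 + 8.1·11) / 26.9 = 3.398 mg/L.
After input B: C = (26.9·3.398 + 0.4·0.126) / 27.3 = 3.35 mg/L.

3.35 mg/L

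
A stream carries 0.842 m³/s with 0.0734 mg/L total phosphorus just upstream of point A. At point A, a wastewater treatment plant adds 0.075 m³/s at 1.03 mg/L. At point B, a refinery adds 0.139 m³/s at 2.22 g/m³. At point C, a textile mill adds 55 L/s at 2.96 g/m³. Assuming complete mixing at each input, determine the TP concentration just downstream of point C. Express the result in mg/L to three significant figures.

After input A: C = (0.842·0.0734 + 0.075·1.03) / 0.917 = 0.1516 mg/L.
After input B: C = (0.917·0.1516 + 0.139·2.22) / 1.056 = 0.4239 mg/L.
55 L/s = 0.055 m³/s.
After input C: C = (1.056·0.4239 + 0.055·2.96) / 1.111 = 0.5494 mg/L.

0.549 mg/L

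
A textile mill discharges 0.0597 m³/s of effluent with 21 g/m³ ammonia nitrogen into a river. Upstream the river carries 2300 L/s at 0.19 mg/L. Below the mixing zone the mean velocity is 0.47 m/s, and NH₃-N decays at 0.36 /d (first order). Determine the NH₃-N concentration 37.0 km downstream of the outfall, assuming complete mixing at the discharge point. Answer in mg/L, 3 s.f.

0.516 mg/L

2300 L/s = 2.3 m³/s.
After complete mixing, C₀ = (0.0597·21 + 2.3·0.19) / 2.36 = 0.7165 mg/L.
Travel time t = 3.7e+04 m / 0.47 m/s = 7.872e+04 s = 0.9112 d.
C = 0.7165·exp(−0.36·0.9112) = 0.7165·0.7204 = 0.5161 mg/L.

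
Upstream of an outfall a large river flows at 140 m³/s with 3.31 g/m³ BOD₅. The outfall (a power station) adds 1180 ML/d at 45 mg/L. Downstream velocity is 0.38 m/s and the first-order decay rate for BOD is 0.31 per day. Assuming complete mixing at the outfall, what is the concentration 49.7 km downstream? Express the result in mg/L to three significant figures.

1180 ML/d = 13.66 m³/s.
After complete mixing, C₀ = (13.66·45 + 140·3.31) / 153.7 = 7.015 mg/L.
Travel time t = 4.97e+04 m / 0.38 m/s = 1.308e+05 s = 1.514 d.
C = 7.015·exp(−0.31·1.514) = 7.015·0.6255 = 4.388 mg/L.

4.39 mg/L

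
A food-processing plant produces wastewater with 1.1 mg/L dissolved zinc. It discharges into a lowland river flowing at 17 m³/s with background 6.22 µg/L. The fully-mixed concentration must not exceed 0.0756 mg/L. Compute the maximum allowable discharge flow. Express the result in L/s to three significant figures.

1150 L/s

6.22 µg/L = 0.00622 mg/L.
Mass balance at complete mixing: C_std·(Q_w + Q_r) = Q_w·C_e + Q_r·C_b.
Rearranging, Q_w = Q_r·(C_std − C_b)/(C_e − C_std) = 17·(0.0756 − 0.00622) / (1.1 − 0.0756) = 1.151 m³/s.
= 1151 L/s.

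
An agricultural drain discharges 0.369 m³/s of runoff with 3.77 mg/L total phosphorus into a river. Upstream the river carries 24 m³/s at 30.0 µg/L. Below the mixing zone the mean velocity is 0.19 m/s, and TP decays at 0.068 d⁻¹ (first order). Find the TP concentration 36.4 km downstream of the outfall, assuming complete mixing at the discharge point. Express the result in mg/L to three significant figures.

0.0745 mg/L

30.0 µg/L = 0.03 mg/L.
After complete mixing, C₀ = (0.369·3.77 + 24·0.03) / 24.37 = 0.08663 mg/L.
Travel time t = 3.64e+04 m / 0.19 m/s = 1.916e+05 s = 2.217 d.
C = 0.08663·exp(−0.068·2.217) = 0.08663·0.86 = 0.07451 mg/L.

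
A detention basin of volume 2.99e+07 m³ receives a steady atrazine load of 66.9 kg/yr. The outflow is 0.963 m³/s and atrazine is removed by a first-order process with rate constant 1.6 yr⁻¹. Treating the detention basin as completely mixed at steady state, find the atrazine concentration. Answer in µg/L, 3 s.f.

Outflow Q = 0.963 m³/s × 3.156e+07 s/yr = 3.039e+07 m³/yr.
Steady-state CSTR mass balance: W = Q·C + k·V·C, so C = W/(Q + kV).
Q + kV = 3.039e+07 + 1.6·2.99e+07 = 7.823e+07 m³/yr.
C = 66.9/7.823e+07 = 8.552e-07 kg/m³ = 0.0008552 mg/L = 0.8552 µg/L.

0.855 µg/L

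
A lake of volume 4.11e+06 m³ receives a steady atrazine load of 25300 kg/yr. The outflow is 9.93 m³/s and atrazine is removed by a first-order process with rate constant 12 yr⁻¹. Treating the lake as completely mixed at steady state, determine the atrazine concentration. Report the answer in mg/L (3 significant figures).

Outflow Q = 9.93 m³/s × 3.156e+07 s/yr = 3.134e+08 m³/yr.
Steady-state CSTR mass balance: W = Q·C + k·V·C, so C = W/(Q + kV).
Q + kV = 3.134e+08 + 12·4.11e+06 = 3.627e+08 m³/yr.
C = 25300/3.627e+08 = 6.976e-05 kg/m³ = 0.06976 mg/L.

0.0698 mg/L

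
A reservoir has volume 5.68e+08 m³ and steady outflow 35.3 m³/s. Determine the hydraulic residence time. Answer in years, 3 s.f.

0.510 yr

Q = 35.3 m³/s × 3.156e+07 s/yr = 1.114e+09 m³/yr.
Hydraulic residence time τ = V/Q = 5.68e+08/1.114e+09 = 0.5099 yr.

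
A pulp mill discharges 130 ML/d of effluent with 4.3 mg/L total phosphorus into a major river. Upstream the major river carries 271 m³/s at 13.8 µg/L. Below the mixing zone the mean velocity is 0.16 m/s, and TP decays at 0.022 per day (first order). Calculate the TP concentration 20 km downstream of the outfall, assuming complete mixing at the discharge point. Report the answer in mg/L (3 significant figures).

130 ML/d = 1.505 m³/s.
13.8 µg/L = 0.0138 mg/L.
After complete mixing, C₀ = (1.505·4.3 + 271·0.0138) / 272.5 = 0.03747 mg/L.
Travel time t = 2e+04 m / 0.16 m/s = 1.25e+05 s = 1.447 d.
C = 0.03747·exp(−0.022·1.447) = 0.03747·0.9687 = 0.03629 mg/L.

0.0363 mg/L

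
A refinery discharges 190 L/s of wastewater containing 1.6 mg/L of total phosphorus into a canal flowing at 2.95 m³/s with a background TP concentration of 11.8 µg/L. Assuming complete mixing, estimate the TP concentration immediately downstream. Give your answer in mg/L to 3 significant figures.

190 L/s = 0.19 m³/s.
11.8 µg/L = 0.0118 mg/L.
Flow-weighted mixing gives C = (0.19·1.6 + 2.95·0.0118) / (0.19 + 2.95) = 0.3388/3.14 = 0.1079 mg/L.

0.108 mg/L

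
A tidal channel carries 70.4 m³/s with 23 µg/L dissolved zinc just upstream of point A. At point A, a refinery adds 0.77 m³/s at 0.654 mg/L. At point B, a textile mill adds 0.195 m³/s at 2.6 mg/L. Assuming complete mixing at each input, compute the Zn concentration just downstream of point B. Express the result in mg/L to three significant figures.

0.0368 mg/L

23 µg/L = 0.023 mg/L.
After input A: C = (70.4·0.023 + 0.77·0.654) / 71.17 = 0.02983 mg/L.
After input B: C = (71.17·0.02983 + 0.195·2.6) / 71.36 = 0.03685 mg/L.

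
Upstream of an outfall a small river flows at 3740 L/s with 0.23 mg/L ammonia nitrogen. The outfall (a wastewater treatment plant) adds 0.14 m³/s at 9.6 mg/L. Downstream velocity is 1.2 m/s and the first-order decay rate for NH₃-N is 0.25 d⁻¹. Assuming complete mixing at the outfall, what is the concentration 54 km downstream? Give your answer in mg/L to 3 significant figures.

3740 L/s = 3.74 m³/s.
After complete mixing, C₀ = (0.14·9.6 + 3.74·0.23) / 3.88 = 0.5681 mg/L.
Travel time t = 5.4e+04 m / 1.2 m/s = 4.5e+04 s = 0.5208 d.
C = 0.5681·exp(−0.25·0.5208) = 0.5681·0.8779 = 0.4987 mg/L.

0.499 mg/L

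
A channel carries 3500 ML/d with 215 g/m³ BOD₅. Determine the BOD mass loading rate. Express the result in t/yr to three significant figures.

275000 t/yr

3500 ML/d = 40.51 m³/s.
Mass flux = Q·C = 40.51 m³/s × 215 g/m³ = 8709 g/s.
= 8709 g/s × 31.56 = 2.749e+05 t/yr.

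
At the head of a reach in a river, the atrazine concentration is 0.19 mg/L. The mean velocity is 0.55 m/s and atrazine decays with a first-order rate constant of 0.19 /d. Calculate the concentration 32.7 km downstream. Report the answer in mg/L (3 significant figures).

0.167 mg/L

Travel time t = 32.7 km / 0.55 m/s = 3.27e+04/0.55 = 5.945e+04 s = 0.6881 d.
First-order decay: C = 0.19·exp(−0.19·0.6881) = 0.19·0.8774 = 0.1667 mg/L.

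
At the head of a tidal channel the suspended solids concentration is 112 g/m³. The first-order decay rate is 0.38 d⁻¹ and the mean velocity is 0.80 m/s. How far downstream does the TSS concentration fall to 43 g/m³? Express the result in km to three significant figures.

From C = C₀·e^(−kt), t = ln(C₀/C)/k = ln(112/43)/0.38 = 0.9573/0.38 = 2.519 d.
Distance = v·t = 0.80 m/s × 2.177e+05 s = 1.741e+05 m = 174.1 km.

174 km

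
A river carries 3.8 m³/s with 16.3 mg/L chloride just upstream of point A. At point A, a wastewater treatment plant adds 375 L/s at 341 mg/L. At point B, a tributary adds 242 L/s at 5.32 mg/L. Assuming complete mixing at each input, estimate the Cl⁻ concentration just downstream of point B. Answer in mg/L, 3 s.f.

43.3 mg/L

375 L/s = 0.375 m³/s.
After input A: C = (3.8·16.3 + 0.375·341) / 4.175 = 45.46 mg/L.
242 L/s = 0.242 m³/s.
After input B: C = (4.175·45.46 + 0.242·5.32) / 4.417 = 43.27 mg/L.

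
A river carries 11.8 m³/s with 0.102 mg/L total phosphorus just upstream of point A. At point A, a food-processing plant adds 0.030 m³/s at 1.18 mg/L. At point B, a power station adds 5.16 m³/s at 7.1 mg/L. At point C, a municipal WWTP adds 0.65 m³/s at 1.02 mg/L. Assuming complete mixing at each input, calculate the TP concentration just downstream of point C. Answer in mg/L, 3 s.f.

2.18 mg/L

After input A: C = (11.8·0.102 + 0.03·1.18) / 11.83 = 0.1047 mg/L.
After input B: C = (11.83·0.1047 + 5.16·7.1) / 16.99 = 2.229 mg/L.
After input C: C = (16.99·2.229 + 0.65·1.02) / 17.64 = 2.185 mg/L.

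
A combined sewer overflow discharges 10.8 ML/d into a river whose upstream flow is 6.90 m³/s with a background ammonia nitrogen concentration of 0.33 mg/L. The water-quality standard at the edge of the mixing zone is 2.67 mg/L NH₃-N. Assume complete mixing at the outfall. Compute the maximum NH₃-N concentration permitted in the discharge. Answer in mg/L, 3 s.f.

132 mg/L

10.8 ML/d = 0.125 m³/s.
Mass balance: 2.67·7.025 = 0.125·Cₑ + 6.9·0.33.
Cₑ = (18.76 − 2.277) / 0.125 = 131.8 mg/L.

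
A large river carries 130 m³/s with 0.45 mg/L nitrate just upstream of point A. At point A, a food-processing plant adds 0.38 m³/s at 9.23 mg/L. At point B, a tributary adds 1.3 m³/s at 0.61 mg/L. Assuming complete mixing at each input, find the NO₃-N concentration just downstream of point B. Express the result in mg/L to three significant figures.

0.477 mg/L

After input A: C = (130·0.45 + 0.38·9.23) / 130.4 = 0.4756 mg/L.
After input B: C = (130.4·0.4756 + 1.3·0.61) / 131.7 = 0.4769 mg/L.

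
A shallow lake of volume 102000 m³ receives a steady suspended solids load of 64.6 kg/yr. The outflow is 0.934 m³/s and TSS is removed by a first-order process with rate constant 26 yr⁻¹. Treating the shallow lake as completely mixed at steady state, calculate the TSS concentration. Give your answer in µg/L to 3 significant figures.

Outflow Q = 0.934 m³/s × 3.156e+07 s/yr = 2.947e+07 m³/yr.
Steady-state CSTR mass balance: W = Q·C + k·V·C, so C = W/(Q + kV).
Q + kV = 2.947e+07 + 26·102000 = 3.213e+07 m³/yr.
C = 64.6/3.213e+07 = 2.011e-06 kg/m³ = 0.002011 mg/L = 2.011 µg/L.

2.01 µg/L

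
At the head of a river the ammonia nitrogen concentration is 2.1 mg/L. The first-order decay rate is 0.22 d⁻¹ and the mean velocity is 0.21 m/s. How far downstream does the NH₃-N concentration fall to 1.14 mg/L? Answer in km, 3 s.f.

From C = C₀·e^(−kt), t = ln(C₀/C)/k = ln(2.1/1.14)/0.22 = 0.6109/0.22 = 2.777 d.
Distance = v·t = 0.21 m/s × 2.399e+05 s = 5.038e+04 m = 50.38 km.

50.4 km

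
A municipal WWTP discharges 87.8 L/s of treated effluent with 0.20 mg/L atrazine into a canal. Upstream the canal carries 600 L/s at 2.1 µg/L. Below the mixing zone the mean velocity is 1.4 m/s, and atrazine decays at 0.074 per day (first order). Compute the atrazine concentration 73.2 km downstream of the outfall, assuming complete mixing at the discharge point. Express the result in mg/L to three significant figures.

0.0262 mg/L

87.8 L/s = 0.0878 m³/s.
600 L/s = 0.6 m³/s.
2.1 µg/L = 0.0021 mg/L.
After complete mixing, C₀ = (0.0878·0.2 + 0.6·0.0021) / 0.6878 = 0.02736 mg/L.
Travel time t = 7.32e+04 m / 1.4 m/s = 5.229e+04 s = 0.6052 d.
C = 0.02736·exp(−0.074·0.6052) = 0.02736·0.9562 = 0.02616 mg/L.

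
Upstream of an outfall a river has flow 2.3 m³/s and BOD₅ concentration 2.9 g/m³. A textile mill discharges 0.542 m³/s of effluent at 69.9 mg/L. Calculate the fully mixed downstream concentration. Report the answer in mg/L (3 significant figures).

By mass balance at complete mixing, C = (0.542·69.9 + 2.3·2.9) / (0.542 + 2.3) = 44.56/2.842 = 15.68 mg/L.

15.7 mg/L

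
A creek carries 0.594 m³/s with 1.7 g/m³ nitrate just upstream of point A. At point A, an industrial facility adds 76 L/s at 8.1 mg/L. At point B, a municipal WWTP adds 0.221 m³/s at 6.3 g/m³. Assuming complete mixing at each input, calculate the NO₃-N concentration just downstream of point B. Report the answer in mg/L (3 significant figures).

3.39 mg/L

76 L/s = 0.076 m³/s.
After input A: C = (0.594·1.7 + 0.076·8.1) / 0.67 = 2.426 mg/L.
After input B: C = (0.67·2.426 + 0.221·6.3) / 0.891 = 3.387 mg/L.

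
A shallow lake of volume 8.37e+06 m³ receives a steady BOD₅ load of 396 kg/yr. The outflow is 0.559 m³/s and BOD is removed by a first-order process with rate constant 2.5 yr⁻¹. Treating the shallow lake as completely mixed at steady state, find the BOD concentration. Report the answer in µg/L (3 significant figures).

10.3 µg/L

Outflow Q = 0.559 m³/s × 3.156e+07 s/yr = 1.764e+07 m³/yr.
Steady-state CSTR mass balance: W = Q·C + k·V·C, so C = W/(Q + kV).
Q + kV = 1.764e+07 + 2.5·8.37e+06 = 3.857e+07 m³/yr.
C = 396/3.857e+07 = 1.027e-05 kg/m³ = 0.01027 mg/L = 10.27 µg/L.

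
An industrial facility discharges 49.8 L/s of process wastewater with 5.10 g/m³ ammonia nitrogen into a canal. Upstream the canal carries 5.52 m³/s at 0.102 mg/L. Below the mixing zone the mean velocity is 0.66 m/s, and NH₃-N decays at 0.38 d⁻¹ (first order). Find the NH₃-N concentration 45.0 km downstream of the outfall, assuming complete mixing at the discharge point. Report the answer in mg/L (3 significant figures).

49.8 L/s = 0.0498 m³/s.
After complete mixing, C₀ = (0.0498·5.1 + 5.52·0.102) / 5.57 = 0.1467 mg/L.
Travel time t = 4.5e+04 m / 0.66 m/s = 6.818e+04 s = 0.7891 d.
C = 0.1467·exp(−0.38·0.7891) = 0.1467·0.7409 = 0.1087 mg/L.

0.109 mg/L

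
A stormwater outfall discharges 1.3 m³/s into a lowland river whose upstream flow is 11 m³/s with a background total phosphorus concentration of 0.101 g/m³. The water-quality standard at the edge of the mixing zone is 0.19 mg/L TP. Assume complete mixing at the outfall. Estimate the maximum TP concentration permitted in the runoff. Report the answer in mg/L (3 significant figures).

0.943 mg/L

Mass balance: 0.19·12.3 = 1.3·Cₑ + 11·0.101.
Cₑ = (2.337 − 1.111) / 1.3 = 0.9431 mg/L.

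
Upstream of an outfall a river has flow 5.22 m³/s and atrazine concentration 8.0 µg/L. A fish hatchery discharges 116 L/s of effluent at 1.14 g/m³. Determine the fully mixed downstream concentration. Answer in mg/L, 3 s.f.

0.0326 mg/L

116 L/s = 0.116 m³/s.
8.0 µg/L = 0.008 mg/L.
Conservation of mass across the mixing zone: C = (0.116·1.14 + 5.22·0.008) / (0.116 + 5.22) = 0.174/5.336 = 0.03261 mg/L.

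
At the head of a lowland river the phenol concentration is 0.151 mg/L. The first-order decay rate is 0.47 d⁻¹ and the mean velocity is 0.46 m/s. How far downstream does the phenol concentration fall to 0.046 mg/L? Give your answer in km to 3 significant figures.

From C = C₀·e^(−kt), t = ln(C₀/C)/k = ln(0.151/0.046)/0.47 = 1.189/0.47 = 2.529 d.
Distance = v·t = 0.46 m/s × 2.185e+05 s = 1.005e+05 m = 100.5 km.

101 km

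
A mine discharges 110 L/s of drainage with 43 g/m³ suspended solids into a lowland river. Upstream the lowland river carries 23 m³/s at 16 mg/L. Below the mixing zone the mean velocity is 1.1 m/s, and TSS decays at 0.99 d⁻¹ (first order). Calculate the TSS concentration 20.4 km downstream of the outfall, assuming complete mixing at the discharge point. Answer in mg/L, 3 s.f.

13.0 mg/L

110 L/s = 0.11 m³/s.
After complete mixing, C₀ = (0.11·43 + 23·16) / 23.11 = 16.13 mg/L.
Travel time t = 2.04e+04 m / 1.1 m/s = 1.855e+04 s = 0.2146 d.
C = 16.13·exp(−0.99·0.2146) = 16.13·0.8086 = 13.04 mg/L.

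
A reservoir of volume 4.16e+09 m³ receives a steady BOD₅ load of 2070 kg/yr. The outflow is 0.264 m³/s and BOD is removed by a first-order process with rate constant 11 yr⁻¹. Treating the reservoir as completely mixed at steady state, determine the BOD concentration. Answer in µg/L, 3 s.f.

Outflow Q = 0.264 m³/s × 3.156e+07 s/yr = 8.331e+06 m³/yr.
Steady-state CSTR mass balance: W = Q·C + k·V·C, so C = W/(Q + kV).
Q + kV = 8.331e+06 + 11·4.16e+09 = 4.577e+10 m³/yr.
C = 2070/4.577e+10 = 4.523e-08 kg/m³ = 4.523e-05 mg/L = 0.04523 µg/L.

0.0452 µg/L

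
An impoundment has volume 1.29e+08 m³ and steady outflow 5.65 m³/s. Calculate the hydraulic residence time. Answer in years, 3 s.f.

Q = 5.65 m³/s × 3.156e+07 s/yr = 1.783e+08 m³/yr.
Hydraulic residence time τ = V/Q = 1.29e+08/1.783e+08 = 0.7235 yr.

0.723 yr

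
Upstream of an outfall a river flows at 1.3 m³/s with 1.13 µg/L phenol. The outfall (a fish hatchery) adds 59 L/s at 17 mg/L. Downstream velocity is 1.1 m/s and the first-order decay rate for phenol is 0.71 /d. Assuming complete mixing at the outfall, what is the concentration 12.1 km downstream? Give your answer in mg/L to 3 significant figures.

59 L/s = 0.059 m³/s.
1.13 µg/L = 0.00113 mg/L.
After complete mixing, C₀ = (0.059·17 + 1.3·0.00113) / 1.359 = 0.7391 mg/L.
Travel time t = 1.21e+04 m / 1.1 m/s = 1.1e+04 s = 0.1273 d.
C = 0.7391·exp(−0.71·0.1273) = 0.7391·0.9136 = 0.6752 mg/L.

0.675 mg/L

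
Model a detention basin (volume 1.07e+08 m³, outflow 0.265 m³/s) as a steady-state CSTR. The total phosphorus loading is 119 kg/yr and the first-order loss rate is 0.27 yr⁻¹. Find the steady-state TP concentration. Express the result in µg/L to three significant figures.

Outflow Q = 0.265 m³/s × 3.156e+07 s/yr = 8.363e+06 m³/yr.
Steady-state CSTR mass balance: W = Q·C + k·V·C, so C = W/(Q + kV).
Q + kV = 8.363e+06 + 0.27·1.07e+08 = 3.725e+07 m³/yr.
C = 119/3.725e+07 = 3.194e-06 kg/m³ = 0.003194 mg/L = 3.194 µg/L.

3.19 µg/L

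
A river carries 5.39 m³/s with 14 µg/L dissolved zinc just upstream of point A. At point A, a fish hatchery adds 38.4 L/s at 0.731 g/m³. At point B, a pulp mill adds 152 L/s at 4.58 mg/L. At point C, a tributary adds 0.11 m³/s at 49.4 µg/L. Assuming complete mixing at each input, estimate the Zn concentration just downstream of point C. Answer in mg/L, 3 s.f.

0.141 mg/L

14 µg/L = 0.014 mg/L.
38.4 L/s = 0.0384 m³/s.
After input A: C = (5.39·0.014 + 0.0384·0.731) / 5.428 = 0.01907 mg/L.
152 L/s = 0.152 m³/s.
After input B: C = (5.428·0.01907 + 0.152·4.58) / 5.58 = 0.1433 mg/L.
49.4 µg/L = 0.0494 mg/L.
After input C: C = (5.58·0.1433 + 0.11·0.0494) / 5.69 = 0.1415 mg/L.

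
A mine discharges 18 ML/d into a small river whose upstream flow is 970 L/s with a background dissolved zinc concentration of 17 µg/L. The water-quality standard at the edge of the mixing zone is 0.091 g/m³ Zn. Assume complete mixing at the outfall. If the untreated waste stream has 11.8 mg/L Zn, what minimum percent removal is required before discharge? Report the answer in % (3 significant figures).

18 ML/d = 0.2083 m³/s.
970 L/s = 0.97 m³/s.
17 µg/L = 0.017 mg/L.
Mass balance: 0.091·1.178 = 0.2083·Cₑ + 0.97·0.017.
Cₑ = (0.1072 − 0.01649) / 0.2083 = 0.4355 mg/L.
Required removal = 1 − 0.4355/11.8 = 96.31 %.

96.3 %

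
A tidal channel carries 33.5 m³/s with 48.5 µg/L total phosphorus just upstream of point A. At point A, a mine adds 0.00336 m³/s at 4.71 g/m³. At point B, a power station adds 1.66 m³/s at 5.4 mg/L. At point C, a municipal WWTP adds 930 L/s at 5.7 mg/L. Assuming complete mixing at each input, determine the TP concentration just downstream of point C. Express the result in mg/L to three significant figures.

48.5 µg/L = 0.0485 mg/L.
After input A: C = (33.5·0.0485 + 0.00336·4.71) / 33.5 = 0.04897 mg/L.
After input B: C = (33.5·0.04897 + 1.66·5.4) / 35.16 = 0.3016 mg/L.
930 L/s = 0.93 m³/s.
After input C: C = (35.16·0.3016 + 0.93·5.7) / 36.09 = 0.4407 mg/L.

0.441 mg/L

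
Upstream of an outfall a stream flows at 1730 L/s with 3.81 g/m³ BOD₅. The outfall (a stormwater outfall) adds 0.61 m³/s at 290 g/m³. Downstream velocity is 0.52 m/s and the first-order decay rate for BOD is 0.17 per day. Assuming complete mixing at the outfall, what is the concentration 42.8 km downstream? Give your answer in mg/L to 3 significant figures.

1730 L/s = 1.73 m³/s.
After complete mixing, C₀ = (0.61·290 + 1.73·3.81) / 2.34 = 78.42 mg/L.
Travel time t = 4.28e+04 m / 0.52 m/s = 8.231e+04 s = 0.9526 d.
C = 78.42·exp(−0.17·0.9526) = 78.42·0.8505 = 66.69 mg/L.

66.7 mg/L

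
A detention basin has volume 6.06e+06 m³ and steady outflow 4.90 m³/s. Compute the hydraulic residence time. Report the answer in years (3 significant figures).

Q = 4.90 m³/s × 3.156e+07 s/yr = 1.546e+08 m³/yr.
Hydraulic residence time τ = V/Q = 6.06e+06/1.546e+08 = 0.03919 yr.

0.0392 yr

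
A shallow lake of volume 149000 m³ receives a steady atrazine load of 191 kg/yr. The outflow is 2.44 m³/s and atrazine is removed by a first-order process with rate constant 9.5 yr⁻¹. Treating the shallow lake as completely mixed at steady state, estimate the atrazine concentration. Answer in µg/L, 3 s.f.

Outflow Q = 2.44 m³/s × 3.156e+07 s/yr = 7.7e+07 m³/yr.
Steady-state CSTR mass balance: W = Q·C + k·V·C, so C = W/(Q + kV).
Q + kV = 7.7e+07 + 9.5·149000 = 7.842e+07 m³/yr.
C = 191/7.842e+07 = 2.436e-06 kg/m³ = 0.002436 mg/L = 2.436 µg/L.

2.44 µg/L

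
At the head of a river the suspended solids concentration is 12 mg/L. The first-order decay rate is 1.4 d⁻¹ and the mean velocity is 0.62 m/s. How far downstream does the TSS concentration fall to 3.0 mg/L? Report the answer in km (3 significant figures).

53.0 km

From C = C₀·e^(−kt), t = ln(C₀/C)/k = ln(12/3.0)/1.4 = 1.386/1.4 = 0.9902 d.
Distance = v·t = 0.62 m/s × 8.555e+04 s = 5.304e+04 m = 53.04 km.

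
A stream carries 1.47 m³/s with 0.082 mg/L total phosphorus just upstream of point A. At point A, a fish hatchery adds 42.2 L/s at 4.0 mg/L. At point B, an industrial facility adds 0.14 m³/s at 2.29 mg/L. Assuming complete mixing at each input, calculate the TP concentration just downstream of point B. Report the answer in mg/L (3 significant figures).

42.2 L/s = 0.0422 m³/s.
After input A: C = (1.47·0.082 + 0.0422·4) / 1.512 = 0.1913 mg/L.
After input B: C = (1.512·0.1913 + 0.14·2.29) / 1.652 = 0.3692 mg/L.

0.369 mg/L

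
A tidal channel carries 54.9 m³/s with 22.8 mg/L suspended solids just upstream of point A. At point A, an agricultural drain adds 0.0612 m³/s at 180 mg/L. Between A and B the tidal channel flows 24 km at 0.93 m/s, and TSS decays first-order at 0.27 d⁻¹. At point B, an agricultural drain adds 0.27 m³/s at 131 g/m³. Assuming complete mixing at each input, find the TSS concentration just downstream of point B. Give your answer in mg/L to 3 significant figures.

21.7 mg/L

After input A: C = (54.9·22.8 + 0.0612·180) / 54.96 = 22.98 mg/L.
Over the 24 km reach to input B (t = 2.581e+04 s = 0.2987 d), decay gives C = 22.98·exp(−0.27·0.2987) = 21.19 mg/L.
After input B: C = (54.96·21.19 + 0.27·131) / 55.23 = 21.73 mg/L.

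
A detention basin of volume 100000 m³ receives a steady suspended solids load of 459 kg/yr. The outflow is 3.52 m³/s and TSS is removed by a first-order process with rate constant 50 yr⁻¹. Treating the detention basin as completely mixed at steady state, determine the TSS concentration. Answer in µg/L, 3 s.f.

3.95 µg/L

Outflow Q = 3.52 m³/s × 3.156e+07 s/yr = 1.111e+08 m³/yr.
Steady-state CSTR mass balance: W = Q·C + k·V·C, so C = W/(Q + kV).
Q + kV = 1.111e+08 + 50·100000 = 1.161e+08 m³/yr.
C = 459/1.161e+08 = 3.954e-06 kg/m³ = 0.003954 mg/L = 3.954 µg/L.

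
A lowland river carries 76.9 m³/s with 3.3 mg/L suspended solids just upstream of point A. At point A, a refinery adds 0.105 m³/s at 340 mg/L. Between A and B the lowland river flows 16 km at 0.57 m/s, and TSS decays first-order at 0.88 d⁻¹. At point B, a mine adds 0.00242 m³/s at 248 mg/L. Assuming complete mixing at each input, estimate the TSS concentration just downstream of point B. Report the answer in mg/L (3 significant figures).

After input A: C = (76.9·3.3 + 0.105·340) / 77.01 = 3.759 mg/L.
Over the 16 km reach to input B (t = 2.807e+04 s = 0.3249 d), decay gives C = 3.759·exp(−0.88·0.3249) = 2.824 mg/L.
After input B: C = (77.01·2.824 + 0.00242·248) / 77.01 = 2.832 mg/L.

2.83 mg/L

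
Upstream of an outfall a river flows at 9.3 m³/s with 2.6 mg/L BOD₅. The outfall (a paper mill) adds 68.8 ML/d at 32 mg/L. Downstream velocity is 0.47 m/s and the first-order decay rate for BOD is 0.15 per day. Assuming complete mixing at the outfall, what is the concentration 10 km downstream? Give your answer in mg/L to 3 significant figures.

68.8 ML/d = 0.7963 m³/s.
After complete mixing, C₀ = (0.7963·32 + 9.3·2.6) / 10.1 = 4.919 mg/L.
Travel time t = 1e+04 m / 0.47 m/s = 2.128e+04 s = 0.2463 d.
C = 4.919·exp(−0.15·0.2463) = 4.919·0.9637 = 4.74 mg/L.

4.74 mg/L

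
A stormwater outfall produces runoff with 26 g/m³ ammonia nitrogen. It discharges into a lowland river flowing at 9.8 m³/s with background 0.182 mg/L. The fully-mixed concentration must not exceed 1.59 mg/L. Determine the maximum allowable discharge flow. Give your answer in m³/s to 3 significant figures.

0.565 m³/s

Mass balance at complete mixing: C_std·(Q_w + Q_r) = Q_w·C_e + Q_r·C_b.
Rearranging, Q_w = Q_r·(C_std − C_b)/(C_e − C_std) = 9.8·(1.59 − 0.182) / (26 − 1.59) = 0.5653 m³/s.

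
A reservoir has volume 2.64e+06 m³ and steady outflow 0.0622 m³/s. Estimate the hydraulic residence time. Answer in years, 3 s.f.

1.34 yr

Q = 0.0622 m³/s × 3.156e+07 s/yr = 1.963e+06 m³/yr.
Hydraulic residence time τ = V/Q = 2.64e+06/1.963e+06 = 1.345 yr.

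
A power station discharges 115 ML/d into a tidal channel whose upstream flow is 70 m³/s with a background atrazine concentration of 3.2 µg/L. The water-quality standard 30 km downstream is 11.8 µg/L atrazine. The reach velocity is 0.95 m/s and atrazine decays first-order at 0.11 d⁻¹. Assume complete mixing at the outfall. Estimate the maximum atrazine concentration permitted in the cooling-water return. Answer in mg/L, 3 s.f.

0.490 mg/L

115 ML/d = 1.331 m³/s.
3.2 µg/L = 0.0032 mg/L.
11.8 µg/L = 0.0118 mg/L.
Travel time to the compliance point: t = 3e+04/0.95 = 3.158e+04 s = 0.3655 d; decay factor exp(−0.11·0.3655) = 0.9606.
So the concentration just after mixing may be at most 0.0118/0.9606 = 0.01228 mg/L.
Mass balance: 0.01228·71.33 = 1.331·Cₑ + 70·0.0032.
Cₑ = (0.8762 − 0.224) / 1.331 = 0.49 mg/L.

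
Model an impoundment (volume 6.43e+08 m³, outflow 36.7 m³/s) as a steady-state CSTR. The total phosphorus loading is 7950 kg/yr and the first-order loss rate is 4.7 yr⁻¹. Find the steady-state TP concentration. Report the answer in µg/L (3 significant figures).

Outflow Q = 36.7 m³/s × 3.156e+07 s/yr = 1.158e+09 m³/yr.
Steady-state CSTR mass balance: W = Q·C + k·V·C, so C = W/(Q + kV).
Q + kV = 1.158e+09 + 4.7·6.43e+08 = 4.18e+09 m³/yr.
C = 7950/4.18e+09 = 1.902e-06 kg/m³ = 0.001902 mg/L = 1.902 µg/L.

1.90 µg/L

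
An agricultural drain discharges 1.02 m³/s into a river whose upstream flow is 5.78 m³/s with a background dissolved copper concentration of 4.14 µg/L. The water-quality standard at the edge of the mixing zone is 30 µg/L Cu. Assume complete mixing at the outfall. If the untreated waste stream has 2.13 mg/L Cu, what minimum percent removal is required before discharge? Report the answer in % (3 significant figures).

91.7 %

4.14 µg/L = 0.00414 mg/L.
30 µg/L = 0.03 mg/L.
Mass balance: 0.03·6.8 = 1.02·Cₑ + 5.78·0.00414.
Cₑ = (0.204 − 0.02393) / 1.02 = 0.1765 mg/L.
Required removal = 1 − 0.1765/2.13 = 91.71 %.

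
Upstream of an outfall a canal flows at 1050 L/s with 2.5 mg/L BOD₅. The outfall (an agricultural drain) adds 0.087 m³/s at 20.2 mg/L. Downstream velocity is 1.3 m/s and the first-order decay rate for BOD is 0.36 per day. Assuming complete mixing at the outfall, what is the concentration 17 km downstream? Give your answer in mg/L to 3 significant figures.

3.65 mg/L

1050 L/s = 1.05 m³/s.
After complete mixing, C₀ = (0.087·20.2 + 1.05·2.5) / 1.137 = 3.854 mg/L.
Travel time t = 1.7e+04 m / 1.3 m/s = 1.308e+04 s = 0.1514 d.
C = 3.854·exp(−0.36·0.1514) = 3.854·0.947 = 3.65 mg/L.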